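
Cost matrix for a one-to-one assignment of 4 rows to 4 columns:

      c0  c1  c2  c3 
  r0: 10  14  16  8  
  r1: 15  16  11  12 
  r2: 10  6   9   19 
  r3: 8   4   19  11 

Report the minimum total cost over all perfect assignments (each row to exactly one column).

one of 2 optimal assignments: row0→col3 (cost 8), row1→col2 (cost 11), row2→col0 (cost 10), row3→col1 (cost 4)
total = 8 + 11 + 10 + 4 = 33

Minimum assignment cost: 33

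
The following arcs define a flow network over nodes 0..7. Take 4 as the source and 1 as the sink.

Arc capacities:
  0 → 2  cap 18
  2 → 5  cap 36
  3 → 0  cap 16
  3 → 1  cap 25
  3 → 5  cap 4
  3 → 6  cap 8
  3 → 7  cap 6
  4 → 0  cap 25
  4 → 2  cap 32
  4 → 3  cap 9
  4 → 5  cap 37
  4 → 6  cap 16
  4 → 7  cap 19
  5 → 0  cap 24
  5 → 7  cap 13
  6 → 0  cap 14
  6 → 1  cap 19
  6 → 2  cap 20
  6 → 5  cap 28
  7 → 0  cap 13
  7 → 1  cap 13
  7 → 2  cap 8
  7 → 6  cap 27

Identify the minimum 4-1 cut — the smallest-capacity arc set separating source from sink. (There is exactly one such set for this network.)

augment #1: 4→3→1 push 9
augment #2: 4→6→1 push 16
augment #3: 4→7→1 push 13
augment #4: 4→7→6→1 push 3
max flow = 41; residual-reachable set from 4 gives S-side
cut edges (S→T): {(4,3), (6,1), (7,1)} total cap 41

Min-cut arcs: {(4,3), (6,1), (7,1)} (total capacity 41)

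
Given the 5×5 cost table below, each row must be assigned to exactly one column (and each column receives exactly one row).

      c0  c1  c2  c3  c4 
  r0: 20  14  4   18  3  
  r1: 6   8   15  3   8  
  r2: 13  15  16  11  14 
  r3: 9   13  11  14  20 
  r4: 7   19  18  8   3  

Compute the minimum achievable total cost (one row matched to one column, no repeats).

Minimum assignment cost: 34

optimal assignment: row0→col2 (cost 4), row1→col3 (cost 3), row2→col1 (cost 15), row3→col0 (cost 9), row4→col4 (cost 3)
total = 4 + 3 + 15 + 9 + 3 = 34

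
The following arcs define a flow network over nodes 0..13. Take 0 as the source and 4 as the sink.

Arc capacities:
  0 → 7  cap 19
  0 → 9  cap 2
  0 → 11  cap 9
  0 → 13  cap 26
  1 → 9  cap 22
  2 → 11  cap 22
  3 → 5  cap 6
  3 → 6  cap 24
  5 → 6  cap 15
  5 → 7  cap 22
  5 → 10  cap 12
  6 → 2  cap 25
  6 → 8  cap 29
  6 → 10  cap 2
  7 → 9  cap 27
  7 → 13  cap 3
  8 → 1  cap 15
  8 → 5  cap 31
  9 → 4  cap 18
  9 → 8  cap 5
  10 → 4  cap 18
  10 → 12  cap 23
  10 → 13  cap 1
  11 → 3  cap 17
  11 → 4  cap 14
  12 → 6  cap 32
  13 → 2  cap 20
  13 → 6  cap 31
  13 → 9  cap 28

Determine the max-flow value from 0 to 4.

augment #1: 0→9→4 bottleneck 2, total now 2
augment #2: 0→11→4 bottleneck 9, total now 11
augment #3: 0→7→9→4 bottleneck 16, total now 27
augment #4: 0→13→2→11→4 bottleneck 5, total now 32
augment #5: 0→13→6→10→4 bottleneck 2, total now 34
augment #6: 0→7→9→8→5→10→4 bottleneck 3, total now 37
augment #7: 0→13→6→8→5→10→4 bottleneck 9, total now 46

Maximum flow value: 46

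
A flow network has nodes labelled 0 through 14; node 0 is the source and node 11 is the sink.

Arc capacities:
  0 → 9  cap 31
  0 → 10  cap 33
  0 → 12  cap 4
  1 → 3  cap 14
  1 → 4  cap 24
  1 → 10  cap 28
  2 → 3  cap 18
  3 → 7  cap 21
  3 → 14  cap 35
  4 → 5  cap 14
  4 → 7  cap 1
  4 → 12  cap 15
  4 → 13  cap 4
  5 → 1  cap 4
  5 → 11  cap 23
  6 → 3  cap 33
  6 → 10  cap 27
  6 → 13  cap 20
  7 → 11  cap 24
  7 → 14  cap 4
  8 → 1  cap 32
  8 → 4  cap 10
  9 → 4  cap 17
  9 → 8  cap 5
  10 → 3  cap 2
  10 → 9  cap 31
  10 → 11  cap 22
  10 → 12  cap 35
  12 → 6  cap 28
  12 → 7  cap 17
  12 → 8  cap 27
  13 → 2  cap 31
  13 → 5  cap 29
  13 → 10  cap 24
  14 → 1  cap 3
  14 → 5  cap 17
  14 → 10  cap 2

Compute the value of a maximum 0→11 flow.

Maximum flow value: 59

augment #1: 0→10→11 bottleneck 22, total now 22
augment #2: 0→12→7→11 bottleneck 4, total now 26
augment #3: 0→9→4→5→11 bottleneck 14, total now 40
augment #4: 0→9→4→7→11 bottleneck 1, total now 41
augment #5: 0→10→3→7→11 bottleneck 2, total now 43
augment #6: 0→10→12→7→11 bottleneck 9, total now 52
augment #7: 0→9→4→12→7→11 bottleneck 2, total now 54
augment #8: 0→9→8→1→3→7→11 bottleneck 5, total now 59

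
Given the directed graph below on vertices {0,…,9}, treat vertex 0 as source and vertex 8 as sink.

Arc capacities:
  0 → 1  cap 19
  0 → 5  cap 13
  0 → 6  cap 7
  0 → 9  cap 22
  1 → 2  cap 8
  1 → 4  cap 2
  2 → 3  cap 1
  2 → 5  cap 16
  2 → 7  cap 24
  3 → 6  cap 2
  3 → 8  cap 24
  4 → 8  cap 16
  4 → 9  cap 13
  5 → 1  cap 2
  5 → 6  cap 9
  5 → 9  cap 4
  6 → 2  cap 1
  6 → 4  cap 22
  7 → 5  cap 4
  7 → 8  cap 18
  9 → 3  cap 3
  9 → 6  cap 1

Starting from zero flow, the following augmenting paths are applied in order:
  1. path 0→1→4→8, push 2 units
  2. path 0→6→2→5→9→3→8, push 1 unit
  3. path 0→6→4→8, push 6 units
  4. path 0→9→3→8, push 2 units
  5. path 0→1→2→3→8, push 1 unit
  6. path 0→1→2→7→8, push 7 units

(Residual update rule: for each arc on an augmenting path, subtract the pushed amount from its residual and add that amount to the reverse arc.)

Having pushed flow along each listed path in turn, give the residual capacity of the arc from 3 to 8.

Residual capacity of (3,8): 20

after path 1 (0→1→4→8, push 2): res(3,8)=24
after path 2 (0→6→2→5→9→3→8, push 1): res(3,8)=23
after path 3 (0→6→4→8, push 6): res(3,8)=23
after path 4 (0→9→3→8, push 2): res(3,8)=21
after path 5 (0→1→2→3→8, push 1): res(3,8)=20
after path 6 (0→1→2→7→8, push 7): res(3,8)=20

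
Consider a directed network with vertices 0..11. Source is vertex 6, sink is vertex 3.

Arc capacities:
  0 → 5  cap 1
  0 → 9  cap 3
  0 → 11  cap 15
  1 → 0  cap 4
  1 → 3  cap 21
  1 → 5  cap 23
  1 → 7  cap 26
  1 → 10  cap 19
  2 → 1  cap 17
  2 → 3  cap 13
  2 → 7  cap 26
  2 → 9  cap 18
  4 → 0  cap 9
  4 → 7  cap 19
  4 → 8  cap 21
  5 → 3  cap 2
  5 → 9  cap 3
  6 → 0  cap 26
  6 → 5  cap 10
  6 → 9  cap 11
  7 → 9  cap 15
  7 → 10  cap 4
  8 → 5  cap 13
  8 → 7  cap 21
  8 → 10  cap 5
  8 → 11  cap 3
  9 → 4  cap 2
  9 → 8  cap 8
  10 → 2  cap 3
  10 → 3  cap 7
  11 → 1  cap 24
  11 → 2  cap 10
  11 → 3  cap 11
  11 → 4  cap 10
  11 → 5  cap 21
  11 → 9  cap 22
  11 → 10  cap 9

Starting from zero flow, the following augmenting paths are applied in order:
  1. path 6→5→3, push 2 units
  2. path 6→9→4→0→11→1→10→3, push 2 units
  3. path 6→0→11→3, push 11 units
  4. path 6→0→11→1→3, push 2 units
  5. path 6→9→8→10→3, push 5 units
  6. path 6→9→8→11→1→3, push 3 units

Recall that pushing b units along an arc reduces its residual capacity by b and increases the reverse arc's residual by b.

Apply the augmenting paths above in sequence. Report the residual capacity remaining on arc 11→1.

Residual capacity of (11,1): 17

after path 1 (6→5→3, push 2): res(11,1)=24
after path 2 (6→9→4→0→11→1→10→3, push 2): res(11,1)=22
after path 3 (6→0→11→3, push 11): res(11,1)=22
after path 4 (6→0→11→1→3, push 2): res(11,1)=20
after path 5 (6→9→8→10→3, push 5): res(11,1)=20
after path 6 (6→9→8→11→1→3, push 3): res(11,1)=17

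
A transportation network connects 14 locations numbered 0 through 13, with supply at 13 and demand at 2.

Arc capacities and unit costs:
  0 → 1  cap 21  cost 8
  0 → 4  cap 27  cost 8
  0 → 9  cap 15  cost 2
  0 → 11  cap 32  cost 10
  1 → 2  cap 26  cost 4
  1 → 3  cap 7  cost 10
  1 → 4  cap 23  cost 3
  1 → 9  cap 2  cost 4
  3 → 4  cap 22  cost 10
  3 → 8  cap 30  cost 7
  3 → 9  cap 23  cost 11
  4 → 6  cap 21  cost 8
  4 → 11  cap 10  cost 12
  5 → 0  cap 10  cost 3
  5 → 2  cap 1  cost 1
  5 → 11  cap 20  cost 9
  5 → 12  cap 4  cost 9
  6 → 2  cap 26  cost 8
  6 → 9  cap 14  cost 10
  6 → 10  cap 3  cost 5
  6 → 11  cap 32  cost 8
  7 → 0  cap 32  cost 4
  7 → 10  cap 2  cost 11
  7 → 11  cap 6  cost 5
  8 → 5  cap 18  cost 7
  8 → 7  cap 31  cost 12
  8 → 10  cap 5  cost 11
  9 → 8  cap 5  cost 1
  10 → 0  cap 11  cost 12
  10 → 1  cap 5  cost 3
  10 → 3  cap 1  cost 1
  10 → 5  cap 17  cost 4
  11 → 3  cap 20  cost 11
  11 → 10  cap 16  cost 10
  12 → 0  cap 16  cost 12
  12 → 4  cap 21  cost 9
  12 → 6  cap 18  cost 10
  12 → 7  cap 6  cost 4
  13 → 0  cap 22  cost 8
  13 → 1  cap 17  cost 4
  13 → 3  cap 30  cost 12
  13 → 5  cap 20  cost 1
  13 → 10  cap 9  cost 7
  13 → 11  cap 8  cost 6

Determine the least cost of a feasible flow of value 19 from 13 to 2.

shortest-cost path #1: 13→5→2 push 1 @ unit cost 2 (adds 2)
shortest-cost path #2: 13→1→2 push 17 @ unit cost 8 (adds 136)
shortest-cost path #3: 13→10→1→2 push 1 @ unit cost 14 (adds 14)
total cost = 152

Minimum cost for 19 units: 152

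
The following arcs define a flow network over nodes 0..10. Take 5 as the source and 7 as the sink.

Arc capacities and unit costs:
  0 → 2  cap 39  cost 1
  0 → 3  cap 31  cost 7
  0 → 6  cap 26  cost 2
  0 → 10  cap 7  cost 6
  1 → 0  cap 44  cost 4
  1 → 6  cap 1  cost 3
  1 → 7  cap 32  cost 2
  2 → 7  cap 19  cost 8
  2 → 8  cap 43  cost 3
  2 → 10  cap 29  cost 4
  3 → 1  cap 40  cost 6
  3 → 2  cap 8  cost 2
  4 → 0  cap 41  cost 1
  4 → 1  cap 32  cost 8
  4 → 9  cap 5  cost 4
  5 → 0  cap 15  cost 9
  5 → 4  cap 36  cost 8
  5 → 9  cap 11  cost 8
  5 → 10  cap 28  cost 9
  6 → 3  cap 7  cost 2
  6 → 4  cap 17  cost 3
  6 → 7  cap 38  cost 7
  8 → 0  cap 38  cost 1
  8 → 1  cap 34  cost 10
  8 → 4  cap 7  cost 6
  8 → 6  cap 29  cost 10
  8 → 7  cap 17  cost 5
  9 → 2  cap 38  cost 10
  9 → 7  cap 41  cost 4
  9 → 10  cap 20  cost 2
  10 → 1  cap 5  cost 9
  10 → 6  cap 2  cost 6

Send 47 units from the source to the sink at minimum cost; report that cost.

shortest-cost path #1: 5→9→7 push 11 @ unit cost 12 (adds 132)
shortest-cost path #2: 5→4→9→7 push 5 @ unit cost 16 (adds 80)
shortest-cost path #3: 5→0→2→7 push 15 @ unit cost 18 (adds 270)
shortest-cost path #4: 5→4→1→7 push 16 @ unit cost 18 (adds 288)
total cost = 770

Minimum cost for 47 units: 770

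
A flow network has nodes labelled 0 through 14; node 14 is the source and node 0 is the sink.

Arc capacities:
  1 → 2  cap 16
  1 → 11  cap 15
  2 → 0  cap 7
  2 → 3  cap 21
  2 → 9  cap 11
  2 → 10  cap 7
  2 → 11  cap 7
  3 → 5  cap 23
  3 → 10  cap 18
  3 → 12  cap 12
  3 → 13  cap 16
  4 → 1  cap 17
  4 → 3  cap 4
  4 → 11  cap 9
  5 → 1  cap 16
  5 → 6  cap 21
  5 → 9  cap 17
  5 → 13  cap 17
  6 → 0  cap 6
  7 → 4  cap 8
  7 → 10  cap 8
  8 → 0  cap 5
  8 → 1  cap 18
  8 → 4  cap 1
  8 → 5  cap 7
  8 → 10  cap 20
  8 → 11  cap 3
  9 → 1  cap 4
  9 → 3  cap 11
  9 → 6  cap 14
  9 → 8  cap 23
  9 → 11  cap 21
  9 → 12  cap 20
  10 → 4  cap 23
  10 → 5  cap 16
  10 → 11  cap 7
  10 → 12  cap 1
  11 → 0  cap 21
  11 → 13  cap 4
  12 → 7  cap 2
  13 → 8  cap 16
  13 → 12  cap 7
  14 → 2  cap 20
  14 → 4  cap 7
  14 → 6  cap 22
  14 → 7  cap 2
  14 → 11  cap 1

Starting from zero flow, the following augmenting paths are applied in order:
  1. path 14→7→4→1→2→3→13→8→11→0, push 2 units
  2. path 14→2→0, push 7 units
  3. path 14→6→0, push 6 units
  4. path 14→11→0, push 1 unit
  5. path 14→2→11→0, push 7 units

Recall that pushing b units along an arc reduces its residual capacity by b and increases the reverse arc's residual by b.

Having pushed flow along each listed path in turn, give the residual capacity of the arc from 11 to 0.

Residual capacity of (11,0): 11

after path 1 (14→7→4→1→2→3→13→8→11→0, push 2): res(11,0)=19
after path 2 (14→2→0, push 7): res(11,0)=19
after path 3 (14→6→0, push 6): res(11,0)=19
after path 4 (14→11→0, push 1): res(11,0)=18
after path 5 (14→2→11→0, push 7): res(11,0)=11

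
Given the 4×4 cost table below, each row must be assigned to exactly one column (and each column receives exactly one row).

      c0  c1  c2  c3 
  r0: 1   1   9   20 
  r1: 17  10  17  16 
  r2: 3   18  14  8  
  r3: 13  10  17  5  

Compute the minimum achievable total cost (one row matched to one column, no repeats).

optimal assignment: row0→col1 (cost 1), row1→col2 (cost 17), row2→col0 (cost 3), row3→col3 (cost 5)
total = 1 + 17 + 3 + 5 = 26

Minimum assignment cost: 26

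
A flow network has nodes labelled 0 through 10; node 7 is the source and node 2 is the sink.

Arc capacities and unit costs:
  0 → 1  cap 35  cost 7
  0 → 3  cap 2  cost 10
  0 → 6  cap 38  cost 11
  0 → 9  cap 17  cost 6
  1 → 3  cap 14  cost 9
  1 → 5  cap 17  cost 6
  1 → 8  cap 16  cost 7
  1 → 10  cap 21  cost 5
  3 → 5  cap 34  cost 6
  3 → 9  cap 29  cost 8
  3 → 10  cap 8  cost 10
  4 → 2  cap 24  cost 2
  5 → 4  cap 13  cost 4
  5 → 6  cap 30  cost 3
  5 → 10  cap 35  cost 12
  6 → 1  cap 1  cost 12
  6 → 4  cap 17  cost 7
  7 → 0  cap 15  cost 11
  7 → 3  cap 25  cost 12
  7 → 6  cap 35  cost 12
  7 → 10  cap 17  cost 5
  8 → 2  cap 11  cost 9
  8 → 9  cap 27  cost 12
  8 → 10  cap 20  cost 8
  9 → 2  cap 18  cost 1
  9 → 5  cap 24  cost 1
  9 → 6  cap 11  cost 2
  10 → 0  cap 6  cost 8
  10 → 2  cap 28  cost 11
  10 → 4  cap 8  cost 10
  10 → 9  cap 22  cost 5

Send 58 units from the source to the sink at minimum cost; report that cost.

Minimum cost for 58 units: 1104

shortest-cost path #1: 7→10→9→2 push 17 @ unit cost 11 (adds 187)
shortest-cost path #2: 7→0→9→2 push 1 @ unit cost 18 (adds 18)
shortest-cost path #3: 7→6→4→2 push 17 @ unit cost 21 (adds 357)
shortest-cost path #4: 7→0→9→10→2 push 14 @ unit cost 23 (adds 322)
shortest-cost path #5: 7→3→5→4→2 push 7 @ unit cost 24 (adds 168)
shortest-cost path #6: 7→3→9→10→2 push 2 @ unit cost 26 (adds 52)
total cost = 1104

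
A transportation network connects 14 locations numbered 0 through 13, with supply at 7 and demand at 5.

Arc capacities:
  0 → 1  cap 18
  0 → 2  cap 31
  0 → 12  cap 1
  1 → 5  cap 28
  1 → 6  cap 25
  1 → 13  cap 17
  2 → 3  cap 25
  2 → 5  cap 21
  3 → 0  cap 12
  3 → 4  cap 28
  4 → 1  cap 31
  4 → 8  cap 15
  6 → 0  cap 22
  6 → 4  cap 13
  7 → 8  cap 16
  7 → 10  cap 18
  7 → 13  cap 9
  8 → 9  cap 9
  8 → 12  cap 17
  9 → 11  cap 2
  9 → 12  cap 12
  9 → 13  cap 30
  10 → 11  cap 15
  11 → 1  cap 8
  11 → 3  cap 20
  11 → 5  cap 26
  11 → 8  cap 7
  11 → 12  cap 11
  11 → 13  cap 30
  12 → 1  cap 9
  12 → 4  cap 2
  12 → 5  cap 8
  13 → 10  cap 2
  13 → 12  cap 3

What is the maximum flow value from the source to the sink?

augment #1: 7→8→12→5 bottleneck 8, total now 8
augment #2: 7→10→11→5 bottleneck 15, total now 23
augment #3: 7→8→9→11→5 bottleneck 2, total now 25
augment #4: 7→8→12→1→5 bottleneck 6, total now 31
augment #5: 7→13→12→1→5 bottleneck 3, total now 34

Maximum flow value: 34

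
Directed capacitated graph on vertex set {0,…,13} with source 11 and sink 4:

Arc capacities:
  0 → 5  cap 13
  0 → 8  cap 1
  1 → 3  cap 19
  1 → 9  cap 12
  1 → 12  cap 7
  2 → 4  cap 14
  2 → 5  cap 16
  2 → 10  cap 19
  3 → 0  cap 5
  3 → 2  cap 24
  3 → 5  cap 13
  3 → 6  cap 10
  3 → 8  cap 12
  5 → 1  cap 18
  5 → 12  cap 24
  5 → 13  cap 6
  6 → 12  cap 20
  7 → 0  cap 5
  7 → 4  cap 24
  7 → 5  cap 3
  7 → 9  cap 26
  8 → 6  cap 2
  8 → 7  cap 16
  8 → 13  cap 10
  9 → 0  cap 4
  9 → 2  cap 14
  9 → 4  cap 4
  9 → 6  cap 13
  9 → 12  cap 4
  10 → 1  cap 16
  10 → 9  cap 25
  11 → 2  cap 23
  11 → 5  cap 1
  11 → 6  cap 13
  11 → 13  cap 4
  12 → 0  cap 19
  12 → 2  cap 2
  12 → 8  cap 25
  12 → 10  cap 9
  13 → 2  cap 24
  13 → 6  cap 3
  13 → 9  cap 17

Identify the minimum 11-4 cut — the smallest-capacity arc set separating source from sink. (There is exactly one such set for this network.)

Min-cut arcs: {(2,4), (8,7), (9,4)} (total capacity 34)

augment #1: 11→2→4 push 14
augment #2: 11→13→9→4 push 4
augment #3: 11→5→12→8→7→4 push 1
augment #4: 11→6→12→8→7→4 push 13
augment #5: 11→2→5→12→8→7→4 push 2
max flow = 34; residual-reachable set from 11 gives S-side
cut edges (S→T): {(2,4), (8,7), (9,4)} total cap 34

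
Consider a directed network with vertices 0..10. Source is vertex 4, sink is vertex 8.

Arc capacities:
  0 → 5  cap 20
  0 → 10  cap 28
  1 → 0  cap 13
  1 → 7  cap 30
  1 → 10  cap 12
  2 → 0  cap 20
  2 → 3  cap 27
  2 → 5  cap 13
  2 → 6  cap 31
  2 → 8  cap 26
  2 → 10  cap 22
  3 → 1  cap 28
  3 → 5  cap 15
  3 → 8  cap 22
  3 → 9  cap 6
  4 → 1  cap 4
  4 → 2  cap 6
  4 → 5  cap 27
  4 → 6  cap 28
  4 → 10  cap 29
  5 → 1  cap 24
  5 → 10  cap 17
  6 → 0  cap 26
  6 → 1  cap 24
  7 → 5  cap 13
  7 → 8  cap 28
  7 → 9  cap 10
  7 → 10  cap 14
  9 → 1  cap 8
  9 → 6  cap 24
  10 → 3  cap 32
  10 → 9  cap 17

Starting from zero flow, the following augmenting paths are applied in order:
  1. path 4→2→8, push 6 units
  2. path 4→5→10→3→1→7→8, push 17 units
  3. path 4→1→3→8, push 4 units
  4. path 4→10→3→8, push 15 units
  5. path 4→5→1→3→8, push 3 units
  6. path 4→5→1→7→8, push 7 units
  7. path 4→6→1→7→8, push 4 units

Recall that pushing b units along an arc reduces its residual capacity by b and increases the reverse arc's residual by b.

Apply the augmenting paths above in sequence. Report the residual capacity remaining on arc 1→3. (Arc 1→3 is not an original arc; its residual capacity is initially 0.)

Residual capacity of (1,3): 10

after path 1 (4→2→8, push 6): res(1,3)=0
after path 2 (4→5→10→3→1→7→8, push 17): res(1,3)=17
after path 3 (4→1→3→8, push 4): res(1,3)=13
after path 4 (4→10→3→8, push 15): res(1,3)=13
after path 5 (4→5→1→3→8, push 3): res(1,3)=10
after path 6 (4→5→1→7→8, push 7): res(1,3)=10
after path 7 (4→6→1→7→8, push 4): res(1,3)=10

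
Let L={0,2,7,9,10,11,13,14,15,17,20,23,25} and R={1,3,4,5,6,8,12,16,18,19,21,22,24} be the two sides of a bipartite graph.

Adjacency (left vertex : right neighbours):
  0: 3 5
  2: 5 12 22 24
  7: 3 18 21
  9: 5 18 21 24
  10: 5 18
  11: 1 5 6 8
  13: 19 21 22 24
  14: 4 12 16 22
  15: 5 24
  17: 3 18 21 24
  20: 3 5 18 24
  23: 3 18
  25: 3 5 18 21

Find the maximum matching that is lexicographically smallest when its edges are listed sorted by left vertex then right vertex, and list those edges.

Lex-smallest maximum matching: {(0,3), (2,12), (7,18), (9,5), (11,1), (13,19), (14,4), (15,24), (17,21)}

|M| = 9 (so the lex-smallest maximum matching has 9 edges)
process left vertices in ascending order; for each, take the smallest-labelled available neighbour that still permits 9 edges overall, or leave it unmatched if none does
lex-smallest matching: {0-3, 2-12, 7-18, 9-5, 11-1, 13-19, 14-4, 15-24, 17-21}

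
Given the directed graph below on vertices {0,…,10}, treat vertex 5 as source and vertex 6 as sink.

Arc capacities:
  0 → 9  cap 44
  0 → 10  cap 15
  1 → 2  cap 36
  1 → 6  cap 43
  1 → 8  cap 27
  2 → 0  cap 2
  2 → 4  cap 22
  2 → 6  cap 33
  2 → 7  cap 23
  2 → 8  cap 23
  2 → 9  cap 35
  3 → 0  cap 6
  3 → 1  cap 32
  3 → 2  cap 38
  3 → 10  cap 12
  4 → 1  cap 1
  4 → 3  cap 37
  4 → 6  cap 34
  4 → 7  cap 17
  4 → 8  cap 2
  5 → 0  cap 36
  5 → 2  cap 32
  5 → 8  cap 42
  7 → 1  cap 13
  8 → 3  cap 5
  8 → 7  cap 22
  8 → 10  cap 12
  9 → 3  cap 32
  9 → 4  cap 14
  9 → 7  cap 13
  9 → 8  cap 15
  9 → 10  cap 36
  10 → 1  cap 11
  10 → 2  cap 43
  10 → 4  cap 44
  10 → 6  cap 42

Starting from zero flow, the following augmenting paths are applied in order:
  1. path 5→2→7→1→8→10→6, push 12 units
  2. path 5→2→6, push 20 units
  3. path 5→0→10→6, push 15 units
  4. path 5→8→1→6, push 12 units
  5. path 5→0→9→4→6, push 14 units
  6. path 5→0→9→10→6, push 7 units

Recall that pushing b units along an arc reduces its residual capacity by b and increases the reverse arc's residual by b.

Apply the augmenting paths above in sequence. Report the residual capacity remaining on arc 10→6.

after path 1 (5→2→7→1→8→10→6, push 12): res(10,6)=30
after path 2 (5→2→6, push 20): res(10,6)=30
after path 3 (5→0→10→6, push 15): res(10,6)=15
after path 4 (5→8→1→6, push 12): res(10,6)=15
after path 5 (5→0→9→4→6, push 14): res(10,6)=15
after path 6 (5→0→9→10→6, push 7): res(10,6)=8

Residual capacity of (10,6): 8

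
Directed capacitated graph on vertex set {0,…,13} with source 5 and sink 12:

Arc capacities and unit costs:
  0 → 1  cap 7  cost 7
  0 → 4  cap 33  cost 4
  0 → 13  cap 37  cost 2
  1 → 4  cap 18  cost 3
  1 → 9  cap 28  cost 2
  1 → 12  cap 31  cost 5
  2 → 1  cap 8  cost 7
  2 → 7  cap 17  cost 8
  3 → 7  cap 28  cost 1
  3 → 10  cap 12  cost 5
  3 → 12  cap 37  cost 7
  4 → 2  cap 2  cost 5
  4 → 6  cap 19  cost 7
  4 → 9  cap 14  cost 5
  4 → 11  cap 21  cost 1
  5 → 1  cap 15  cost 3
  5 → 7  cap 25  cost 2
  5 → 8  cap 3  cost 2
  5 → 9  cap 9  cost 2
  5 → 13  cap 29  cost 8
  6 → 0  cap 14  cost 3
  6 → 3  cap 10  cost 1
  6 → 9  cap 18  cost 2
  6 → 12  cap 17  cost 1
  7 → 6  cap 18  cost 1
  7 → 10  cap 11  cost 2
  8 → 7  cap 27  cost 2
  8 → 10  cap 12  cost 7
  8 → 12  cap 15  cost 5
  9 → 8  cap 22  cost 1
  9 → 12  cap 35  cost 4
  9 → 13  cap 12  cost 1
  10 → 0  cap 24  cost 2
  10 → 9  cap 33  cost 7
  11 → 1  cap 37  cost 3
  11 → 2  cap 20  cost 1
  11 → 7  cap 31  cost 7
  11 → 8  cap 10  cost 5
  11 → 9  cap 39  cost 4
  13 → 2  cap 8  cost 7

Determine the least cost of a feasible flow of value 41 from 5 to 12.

shortest-cost path #1: 5→7→6→12 push 17 @ unit cost 4 (adds 68)
shortest-cost path #2: 5→9→12 push 9 @ unit cost 6 (adds 54)
shortest-cost path #3: 5→8→12 push 3 @ unit cost 7 (adds 21)
shortest-cost path #4: 5→1→12 push 12 @ unit cost 8 (adds 96)
total cost = 239

Minimum cost for 41 units: 239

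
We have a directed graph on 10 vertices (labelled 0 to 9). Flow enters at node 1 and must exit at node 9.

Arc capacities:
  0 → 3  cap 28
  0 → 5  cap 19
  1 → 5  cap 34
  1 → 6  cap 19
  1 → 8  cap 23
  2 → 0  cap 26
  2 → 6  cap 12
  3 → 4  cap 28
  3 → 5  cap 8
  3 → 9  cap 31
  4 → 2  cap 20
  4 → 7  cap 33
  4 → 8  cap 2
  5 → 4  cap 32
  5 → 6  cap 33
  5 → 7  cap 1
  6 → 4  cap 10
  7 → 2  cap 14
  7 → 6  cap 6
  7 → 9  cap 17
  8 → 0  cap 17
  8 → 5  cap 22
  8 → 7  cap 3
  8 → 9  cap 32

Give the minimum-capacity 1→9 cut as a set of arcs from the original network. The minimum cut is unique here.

Min-cut arcs: {(1,8), (5,4), (5,7), (6,4)} (total capacity 66)

augment #1: 1→8→9 push 23
augment #2: 1→5→7→9 push 1
augment #3: 1→5→4→7→9 push 16
augment #4: 1→5→4→8→9 push 2
augment #5: 1→5→4→2→0→3→9 push 14
augment #6: 1→6→4→2→0→3→9 push 6
augment #7: 1→6→4→7→2→0→3→9 push 4
max flow = 66; residual-reachable set from 1 gives S-side
cut edges (S→T): {(1,8), (5,4), (5,7), (6,4)} total cap 66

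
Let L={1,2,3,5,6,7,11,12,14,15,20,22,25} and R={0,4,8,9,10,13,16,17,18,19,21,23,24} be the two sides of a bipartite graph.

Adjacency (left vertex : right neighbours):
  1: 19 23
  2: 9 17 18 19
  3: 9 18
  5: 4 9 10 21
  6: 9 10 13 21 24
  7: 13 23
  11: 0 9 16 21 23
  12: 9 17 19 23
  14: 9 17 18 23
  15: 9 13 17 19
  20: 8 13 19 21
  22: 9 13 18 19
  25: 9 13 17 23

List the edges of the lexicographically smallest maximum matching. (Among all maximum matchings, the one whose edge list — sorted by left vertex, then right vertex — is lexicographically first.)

|M| = 10 (so the lex-smallest maximum matching has 10 edges)
process left vertices in ascending order; for each, take the smallest-labelled available neighbour that still permits 10 edges overall, or leave it unmatched if none does
lex-smallest matching: {1-19, 2-9, 3-18, 5-4, 6-10, 7-13, 11-0, 12-17, 14-23, 20-8}

Lex-smallest maximum matching: {(1,19), (2,9), (3,18), (5,4), (6,10), (7,13), (11,0), (12,17), (14,23), (20,8)}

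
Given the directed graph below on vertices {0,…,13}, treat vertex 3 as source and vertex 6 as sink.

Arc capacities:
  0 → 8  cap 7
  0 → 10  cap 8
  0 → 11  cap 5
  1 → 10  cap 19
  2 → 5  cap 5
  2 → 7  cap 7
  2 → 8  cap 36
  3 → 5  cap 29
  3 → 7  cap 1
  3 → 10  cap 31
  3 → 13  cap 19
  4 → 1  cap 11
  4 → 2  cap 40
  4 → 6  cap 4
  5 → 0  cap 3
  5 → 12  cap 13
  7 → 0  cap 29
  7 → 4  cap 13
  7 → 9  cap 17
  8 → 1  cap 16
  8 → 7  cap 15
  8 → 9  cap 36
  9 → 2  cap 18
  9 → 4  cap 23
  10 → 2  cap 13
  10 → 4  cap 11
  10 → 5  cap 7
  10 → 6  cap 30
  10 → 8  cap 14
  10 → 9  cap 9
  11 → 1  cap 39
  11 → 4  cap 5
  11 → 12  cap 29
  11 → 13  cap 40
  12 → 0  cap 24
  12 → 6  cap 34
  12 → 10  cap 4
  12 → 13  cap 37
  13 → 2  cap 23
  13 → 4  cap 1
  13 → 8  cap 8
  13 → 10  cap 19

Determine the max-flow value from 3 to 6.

Maximum flow value: 52

augment #1: 3→10→6 bottleneck 30, total now 30
augment #2: 3→5→12→6 bottleneck 13, total now 43
augment #3: 3→7→4→6 bottleneck 1, total now 44
augment #4: 3→10→4→6 bottleneck 1, total now 45
augment #5: 3→13→4→6 bottleneck 1, total now 46
augment #6: 3→13→10→4→6 bottleneck 1, total now 47
augment #7: 3→5→0→11→12→6 bottleneck 3, total now 50
augment #8: 3→13→2→7→0→11→12→6 bottleneck 2, total now 52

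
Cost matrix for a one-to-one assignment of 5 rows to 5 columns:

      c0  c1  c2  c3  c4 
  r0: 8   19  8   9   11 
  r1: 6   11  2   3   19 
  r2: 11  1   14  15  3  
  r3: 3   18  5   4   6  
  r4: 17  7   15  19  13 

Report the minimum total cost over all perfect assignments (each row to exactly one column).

one of 3 optimal assignments: row0→col0 (cost 8), row1→col2 (cost 2), row2→col4 (cost 3), row3→col3 (cost 4), row4→col1 (cost 7)
total = 8 + 2 + 3 + 4 + 7 = 24

Minimum assignment cost: 24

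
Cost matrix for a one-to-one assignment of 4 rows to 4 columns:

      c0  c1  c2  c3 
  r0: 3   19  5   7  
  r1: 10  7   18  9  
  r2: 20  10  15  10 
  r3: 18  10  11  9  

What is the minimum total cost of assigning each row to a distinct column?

Minimum assignment cost: 31

optimal assignment: row0→col0 (cost 3), row1→col1 (cost 7), row2→col3 (cost 10), row3→col2 (cost 11)
total = 3 + 7 + 10 + 11 = 31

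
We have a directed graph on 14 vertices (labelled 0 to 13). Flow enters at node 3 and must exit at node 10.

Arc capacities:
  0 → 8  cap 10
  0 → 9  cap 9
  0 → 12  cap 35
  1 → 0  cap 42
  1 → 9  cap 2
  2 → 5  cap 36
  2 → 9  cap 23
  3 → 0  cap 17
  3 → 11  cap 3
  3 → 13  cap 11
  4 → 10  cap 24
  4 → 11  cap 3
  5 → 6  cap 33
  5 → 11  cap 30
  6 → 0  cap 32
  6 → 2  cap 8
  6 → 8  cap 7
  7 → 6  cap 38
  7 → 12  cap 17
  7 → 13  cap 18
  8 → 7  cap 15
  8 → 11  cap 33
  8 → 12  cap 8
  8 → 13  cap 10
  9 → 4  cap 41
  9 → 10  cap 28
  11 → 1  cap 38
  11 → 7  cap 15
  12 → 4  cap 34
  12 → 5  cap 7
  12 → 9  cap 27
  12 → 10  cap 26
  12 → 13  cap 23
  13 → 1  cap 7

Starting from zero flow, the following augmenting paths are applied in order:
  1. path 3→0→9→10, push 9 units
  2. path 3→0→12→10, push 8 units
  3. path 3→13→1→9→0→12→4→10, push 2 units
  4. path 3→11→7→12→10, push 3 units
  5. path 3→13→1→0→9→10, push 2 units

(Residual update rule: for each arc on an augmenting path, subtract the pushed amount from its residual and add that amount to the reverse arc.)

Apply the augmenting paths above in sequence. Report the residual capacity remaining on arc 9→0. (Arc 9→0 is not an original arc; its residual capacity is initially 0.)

after path 1 (3→0→9→10, push 9): res(9,0)=9
after path 2 (3→0→12→10, push 8): res(9,0)=9
after path 3 (3→13→1→9→0→12→4→10, push 2): res(9,0)=7
after path 4 (3→11→7→12→10, push 3): res(9,0)=7
after path 5 (3→13→1→0→9→10, push 2): res(9,0)=9

Residual capacity of (9,0): 9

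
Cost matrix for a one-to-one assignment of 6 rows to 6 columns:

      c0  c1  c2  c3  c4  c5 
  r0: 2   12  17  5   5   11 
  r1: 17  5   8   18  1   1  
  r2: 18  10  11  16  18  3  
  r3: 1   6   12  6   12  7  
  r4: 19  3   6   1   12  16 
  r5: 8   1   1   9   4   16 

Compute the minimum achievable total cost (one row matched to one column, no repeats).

one of 2 optimal assignments: row0→col0 (cost 2), row1→col4 (cost 1), row2→col5 (cost 3), row3→col1 (cost 6), row4→col3 (cost 1), row5→col2 (cost 1)
total = 2 + 1 + 3 + 6 + 1 + 1 = 14

Minimum assignment cost: 14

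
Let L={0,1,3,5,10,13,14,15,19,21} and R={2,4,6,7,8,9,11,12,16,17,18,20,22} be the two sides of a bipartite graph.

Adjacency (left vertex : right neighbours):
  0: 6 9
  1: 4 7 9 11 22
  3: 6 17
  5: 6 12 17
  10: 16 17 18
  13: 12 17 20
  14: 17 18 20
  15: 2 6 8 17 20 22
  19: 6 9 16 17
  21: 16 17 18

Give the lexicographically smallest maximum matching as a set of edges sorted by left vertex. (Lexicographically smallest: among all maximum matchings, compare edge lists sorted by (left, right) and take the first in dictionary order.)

|M| = 9 (so the lex-smallest maximum matching has 9 edges)
process left vertices in ascending order; for each, take the smallest-labelled available neighbour that still permits 9 edges overall, or leave it unmatched if none does
lex-smallest matching: {0-6, 1-4, 3-17, 5-12, 10-16, 13-20, 14-18, 15-2, 19-9}

Lex-smallest maximum matching: {(0,6), (1,4), (3,17), (5,12), (10,16), (13,20), (14,18), (15,2), (19,9)}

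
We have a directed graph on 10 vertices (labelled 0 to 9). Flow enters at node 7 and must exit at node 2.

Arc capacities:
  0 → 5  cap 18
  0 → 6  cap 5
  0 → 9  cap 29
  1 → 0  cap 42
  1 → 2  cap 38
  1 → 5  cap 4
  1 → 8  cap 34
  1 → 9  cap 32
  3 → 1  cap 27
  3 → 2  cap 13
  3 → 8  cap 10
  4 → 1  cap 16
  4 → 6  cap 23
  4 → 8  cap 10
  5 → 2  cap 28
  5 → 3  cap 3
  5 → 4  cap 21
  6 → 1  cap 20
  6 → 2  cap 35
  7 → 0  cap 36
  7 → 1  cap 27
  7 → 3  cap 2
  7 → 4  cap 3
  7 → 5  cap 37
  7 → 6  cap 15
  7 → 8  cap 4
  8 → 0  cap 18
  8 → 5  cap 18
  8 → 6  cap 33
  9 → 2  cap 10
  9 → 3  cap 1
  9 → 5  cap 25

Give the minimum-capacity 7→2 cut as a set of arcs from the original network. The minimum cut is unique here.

Min-cut arcs: {(1,2), (5,2), (5,3), (6,2), (7,3), (9,2), (9,3)} (total capacity 117)

augment #1: 7→1→2 push 27
augment #2: 7→3→2 push 2
augment #3: 7→5→2 push 28
augment #4: 7→6→2 push 15
augment #5: 7→0→6→2 push 5
augment #6: 7→0→9→2 push 10
augment #7: 7→4→1→2 push 3
augment #8: 7→5→3→2 push 3
augment #9: 7→8→6→2 push 4
augment #10: 7→0→9→3→2 push 1
augment #11: 7→5→4→1→2 push 6
augment #12: 7→0→5→4→1→2 push 2
augment #13: 7→0→5→4→6→2 push 11
max flow = 117; residual-reachable set from 7 gives S-side
cut edges (S→T): {(1,2), (5,2), (5,3), (6,2), (7,3), (9,2), (9,3)} total cap 117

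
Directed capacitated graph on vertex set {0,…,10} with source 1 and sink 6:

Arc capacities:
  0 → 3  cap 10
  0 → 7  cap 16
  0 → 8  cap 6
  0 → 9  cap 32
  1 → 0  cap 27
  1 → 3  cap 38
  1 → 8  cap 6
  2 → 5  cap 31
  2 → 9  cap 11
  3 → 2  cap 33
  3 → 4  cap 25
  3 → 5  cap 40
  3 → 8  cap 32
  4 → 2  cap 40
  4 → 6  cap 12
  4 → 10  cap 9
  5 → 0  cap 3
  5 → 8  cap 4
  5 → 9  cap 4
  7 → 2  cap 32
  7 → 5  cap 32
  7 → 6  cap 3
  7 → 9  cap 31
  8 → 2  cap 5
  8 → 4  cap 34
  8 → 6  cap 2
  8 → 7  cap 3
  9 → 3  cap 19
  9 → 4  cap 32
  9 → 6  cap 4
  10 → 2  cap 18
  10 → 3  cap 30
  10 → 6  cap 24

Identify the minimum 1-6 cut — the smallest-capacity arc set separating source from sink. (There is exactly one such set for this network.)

augment #1: 1→8→6 push 2
augment #2: 1→0→7→6 push 3
augment #3: 1→0→9→6 push 4
augment #4: 1→3→4→6 push 12
augment #5: 1→3→4→10→6 push 9
max flow = 30; residual-reachable set from 1 gives S-side
cut edges (S→T): {(4,6), (4,10), (7,6), (8,6), (9,6)} total cap 30

Min-cut arcs: {(4,6), (4,10), (7,6), (8,6), (9,6)} (total capacity 30)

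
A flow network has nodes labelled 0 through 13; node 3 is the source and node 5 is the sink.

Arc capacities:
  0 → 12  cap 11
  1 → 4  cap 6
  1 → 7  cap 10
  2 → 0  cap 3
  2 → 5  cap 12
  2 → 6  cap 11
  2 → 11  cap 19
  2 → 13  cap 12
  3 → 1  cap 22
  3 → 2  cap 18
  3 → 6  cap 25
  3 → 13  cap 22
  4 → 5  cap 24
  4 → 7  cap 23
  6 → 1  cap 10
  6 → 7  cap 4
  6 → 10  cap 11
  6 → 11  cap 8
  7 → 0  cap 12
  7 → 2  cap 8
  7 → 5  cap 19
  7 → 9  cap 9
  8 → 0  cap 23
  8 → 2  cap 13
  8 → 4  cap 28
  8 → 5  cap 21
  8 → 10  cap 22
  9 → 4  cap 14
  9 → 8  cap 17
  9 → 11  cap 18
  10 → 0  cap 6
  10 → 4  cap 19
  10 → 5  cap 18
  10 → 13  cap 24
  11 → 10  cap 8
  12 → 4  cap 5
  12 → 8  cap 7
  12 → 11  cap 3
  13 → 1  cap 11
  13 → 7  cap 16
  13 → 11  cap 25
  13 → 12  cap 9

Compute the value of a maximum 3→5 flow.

Maximum flow value: 77

augment #1: 3→2→5 bottleneck 12, total now 12
augment #2: 3→1→4→5 bottleneck 6, total now 18
augment #3: 3→1→7→5 bottleneck 10, total now 28
augment #4: 3→6→7→5 bottleneck 4, total now 32
augment #5: 3→6→10→5 bottleneck 11, total now 43
augment #6: 3→13→7→5 bottleneck 5, total now 48
augment #7: 3→2→11→10→5 bottleneck 6, total now 54
augment #8: 3→6→11→10→5 bottleneck 1, total now 55
augment #9: 3→13→12→4→5 bottleneck 5, total now 60
augment #10: 3→13→12→8→5 bottleneck 4, total now 64
augment #11: 3→6→11→10→4→5 bottleneck 1, total now 65
augment #12: 3→13→7→9→4→5 bottleneck 8, total now 73
augment #13: 3→6→11→2→0→12→8→5 bottleneck 3, total now 76
augment #14: 3→6→11→2→13→7→9→4→5 bottleneck 1, total now 77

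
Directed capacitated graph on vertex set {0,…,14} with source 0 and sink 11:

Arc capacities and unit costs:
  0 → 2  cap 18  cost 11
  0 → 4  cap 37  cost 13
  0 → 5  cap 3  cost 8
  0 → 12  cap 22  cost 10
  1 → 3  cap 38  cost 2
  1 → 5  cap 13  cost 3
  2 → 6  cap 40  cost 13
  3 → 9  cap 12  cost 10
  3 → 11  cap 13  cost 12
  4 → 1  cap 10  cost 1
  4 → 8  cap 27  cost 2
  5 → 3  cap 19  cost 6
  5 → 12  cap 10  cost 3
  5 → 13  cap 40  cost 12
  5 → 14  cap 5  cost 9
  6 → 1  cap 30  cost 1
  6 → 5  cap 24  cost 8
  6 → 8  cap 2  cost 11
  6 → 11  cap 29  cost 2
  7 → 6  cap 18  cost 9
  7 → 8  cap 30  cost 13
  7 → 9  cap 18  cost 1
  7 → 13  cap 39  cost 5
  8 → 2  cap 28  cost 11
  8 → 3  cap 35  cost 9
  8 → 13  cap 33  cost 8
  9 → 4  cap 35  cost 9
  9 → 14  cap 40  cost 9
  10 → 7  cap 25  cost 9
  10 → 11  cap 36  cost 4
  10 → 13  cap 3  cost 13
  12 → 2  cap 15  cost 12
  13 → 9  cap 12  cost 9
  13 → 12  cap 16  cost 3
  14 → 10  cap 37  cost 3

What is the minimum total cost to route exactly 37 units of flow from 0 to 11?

shortest-cost path #1: 0→5→14→10→11 push 3 @ unit cost 24 (adds 72)
shortest-cost path #2: 0→2→6→11 push 18 @ unit cost 26 (adds 468)
shortest-cost path #3: 0→4→1→3→11 push 10 @ unit cost 28 (adds 280)
shortest-cost path #4: 0→4→8→3→11 push 3 @ unit cost 36 (adds 108)
shortest-cost path #5: 0→12→2→6→11 push 3 @ unit cost 37 (adds 111)
total cost = 1039

Minimum cost for 37 units: 1039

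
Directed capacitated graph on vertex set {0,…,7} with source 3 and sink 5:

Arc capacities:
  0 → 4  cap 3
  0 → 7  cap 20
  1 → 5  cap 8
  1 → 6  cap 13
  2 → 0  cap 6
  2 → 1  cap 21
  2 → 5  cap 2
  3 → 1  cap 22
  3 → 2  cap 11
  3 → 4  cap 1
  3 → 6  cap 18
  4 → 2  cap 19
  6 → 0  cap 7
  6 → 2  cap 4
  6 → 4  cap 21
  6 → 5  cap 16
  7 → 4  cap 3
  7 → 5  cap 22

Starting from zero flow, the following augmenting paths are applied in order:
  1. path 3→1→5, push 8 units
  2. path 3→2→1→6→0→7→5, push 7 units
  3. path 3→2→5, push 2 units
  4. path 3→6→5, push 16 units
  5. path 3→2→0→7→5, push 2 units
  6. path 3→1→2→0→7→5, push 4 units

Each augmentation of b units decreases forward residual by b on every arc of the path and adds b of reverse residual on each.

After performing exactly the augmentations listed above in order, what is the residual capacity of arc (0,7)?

after path 1 (3→1→5, push 8): res(0,7)=20
after path 2 (3→2→1→6→0→7→5, push 7): res(0,7)=13
after path 3 (3→2→5, push 2): res(0,7)=13
after path 4 (3→6→5, push 16): res(0,7)=13
after path 5 (3→2→0→7→5, push 2): res(0,7)=11
after path 6 (3→1→2→0→7→5, push 4): res(0,7)=7

Residual capacity of (0,7): 7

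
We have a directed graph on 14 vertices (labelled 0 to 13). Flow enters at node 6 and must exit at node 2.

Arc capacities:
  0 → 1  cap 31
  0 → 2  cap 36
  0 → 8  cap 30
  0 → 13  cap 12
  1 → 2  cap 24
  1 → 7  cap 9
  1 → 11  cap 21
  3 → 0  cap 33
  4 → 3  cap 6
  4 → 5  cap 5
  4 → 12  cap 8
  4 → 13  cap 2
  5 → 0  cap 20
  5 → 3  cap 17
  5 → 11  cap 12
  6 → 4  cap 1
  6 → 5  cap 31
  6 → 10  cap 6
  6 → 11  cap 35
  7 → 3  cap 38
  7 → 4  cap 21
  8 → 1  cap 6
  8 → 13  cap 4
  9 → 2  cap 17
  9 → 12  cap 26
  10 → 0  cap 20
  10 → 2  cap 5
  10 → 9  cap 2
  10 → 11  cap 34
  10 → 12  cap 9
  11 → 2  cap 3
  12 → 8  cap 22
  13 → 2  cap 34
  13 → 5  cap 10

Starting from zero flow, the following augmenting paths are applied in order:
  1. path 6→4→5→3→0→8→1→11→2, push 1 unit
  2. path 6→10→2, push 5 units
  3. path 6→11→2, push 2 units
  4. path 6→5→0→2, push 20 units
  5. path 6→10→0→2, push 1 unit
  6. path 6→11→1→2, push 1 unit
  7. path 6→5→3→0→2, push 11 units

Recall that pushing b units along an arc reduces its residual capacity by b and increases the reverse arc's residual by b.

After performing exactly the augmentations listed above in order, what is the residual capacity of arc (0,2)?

after path 1 (6→4→5→3→0→8→1→11→2, push 1): res(0,2)=36
after path 2 (6→10→2, push 5): res(0,2)=36
after path 3 (6→11→2, push 2): res(0,2)=36
after path 4 (6→5→0→2, push 20): res(0,2)=16
after path 5 (6→10→0→2, push 1): res(0,2)=15
after path 6 (6→11→1→2, push 1): res(0,2)=15
after path 7 (6→5→3→0→2, push 11): res(0,2)=4

Residual capacity of (0,2): 4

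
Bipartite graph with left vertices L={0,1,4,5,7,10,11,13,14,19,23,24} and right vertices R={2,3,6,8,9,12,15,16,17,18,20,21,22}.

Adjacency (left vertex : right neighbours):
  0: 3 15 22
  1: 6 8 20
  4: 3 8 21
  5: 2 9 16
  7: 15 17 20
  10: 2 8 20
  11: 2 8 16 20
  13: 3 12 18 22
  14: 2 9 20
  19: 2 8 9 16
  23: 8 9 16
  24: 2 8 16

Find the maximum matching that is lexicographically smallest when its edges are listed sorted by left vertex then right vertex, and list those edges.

Lex-smallest maximum matching: {(0,3), (1,6), (4,21), (5,2), (7,15), (10,8), (11,16), (13,12), (14,20), (19,9)}

|M| = 10 (so the lex-smallest maximum matching has 10 edges)
process left vertices in ascending order; for each, take the smallest-labelled available neighbour that still permits 10 edges overall, or leave it unmatched if none does
lex-smallest matching: {0-3, 1-6, 4-21, 5-2, 7-15, 10-8, 11-16, 13-12, 14-20, 19-9}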